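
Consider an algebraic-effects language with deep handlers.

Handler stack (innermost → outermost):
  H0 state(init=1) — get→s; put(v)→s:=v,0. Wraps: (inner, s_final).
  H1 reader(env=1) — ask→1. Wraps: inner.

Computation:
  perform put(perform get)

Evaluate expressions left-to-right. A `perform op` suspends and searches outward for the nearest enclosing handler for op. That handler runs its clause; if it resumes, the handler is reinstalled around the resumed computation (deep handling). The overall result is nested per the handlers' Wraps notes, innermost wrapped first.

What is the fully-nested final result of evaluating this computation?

Working:
get @ H0 ⇒ 1
put(1) @ H0 ⇒ s:=1
H0 returns (0, 1)
H1 returns (0, 1)
= (0, 1)

Answer: (0, 1)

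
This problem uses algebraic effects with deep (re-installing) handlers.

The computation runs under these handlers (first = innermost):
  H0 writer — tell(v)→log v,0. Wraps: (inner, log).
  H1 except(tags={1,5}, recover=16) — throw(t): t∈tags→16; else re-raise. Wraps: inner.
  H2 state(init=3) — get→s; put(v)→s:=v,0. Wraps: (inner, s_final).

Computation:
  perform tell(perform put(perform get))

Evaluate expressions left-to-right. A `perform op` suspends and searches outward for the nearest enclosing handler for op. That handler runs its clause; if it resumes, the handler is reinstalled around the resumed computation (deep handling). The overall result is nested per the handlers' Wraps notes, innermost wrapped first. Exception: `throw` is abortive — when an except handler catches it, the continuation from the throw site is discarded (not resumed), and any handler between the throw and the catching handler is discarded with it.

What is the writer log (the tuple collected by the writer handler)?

Working:
get @ H2 ⇒ 3
put(3) @ H2 ⇒ s:=3
tell(0) @ H0 ⇒ log+=0
H0 returns (0, (0))
H1 returns (0, (0))
H2 returns ((0, (0)), 3)
= ((0, (0)), 3)

Answer: (0)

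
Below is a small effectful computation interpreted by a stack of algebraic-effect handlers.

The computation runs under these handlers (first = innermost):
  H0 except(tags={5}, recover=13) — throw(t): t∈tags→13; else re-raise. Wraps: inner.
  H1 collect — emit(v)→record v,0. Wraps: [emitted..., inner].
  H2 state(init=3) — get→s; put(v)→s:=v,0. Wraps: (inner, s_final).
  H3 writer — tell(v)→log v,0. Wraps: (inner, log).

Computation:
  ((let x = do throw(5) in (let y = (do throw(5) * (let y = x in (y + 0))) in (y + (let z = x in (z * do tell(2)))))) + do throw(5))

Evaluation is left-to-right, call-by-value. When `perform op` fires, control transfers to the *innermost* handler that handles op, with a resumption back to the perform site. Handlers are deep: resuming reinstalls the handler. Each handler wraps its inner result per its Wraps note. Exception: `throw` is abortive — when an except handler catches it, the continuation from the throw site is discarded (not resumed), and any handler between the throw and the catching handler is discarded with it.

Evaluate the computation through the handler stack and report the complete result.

Answer: (([13], 3), ())

Step-by-step:
throw(5) @ H0 caught ⇒ 13
H1 returns [13]
H2 returns ([13], 3)
H3 returns (([13], 3), ())
= (([13], 3), ())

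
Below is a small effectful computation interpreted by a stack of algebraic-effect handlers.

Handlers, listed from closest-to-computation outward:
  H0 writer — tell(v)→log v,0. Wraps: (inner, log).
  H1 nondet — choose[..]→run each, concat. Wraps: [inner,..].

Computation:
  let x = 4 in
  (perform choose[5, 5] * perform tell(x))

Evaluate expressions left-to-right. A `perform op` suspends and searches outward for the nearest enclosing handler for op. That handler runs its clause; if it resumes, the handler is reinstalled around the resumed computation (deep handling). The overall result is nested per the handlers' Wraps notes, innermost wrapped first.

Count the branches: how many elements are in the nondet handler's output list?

Evaluation trace:
choose[5, 5] @ H1
  branch[0] choose=5:
    tell(4) @ H0 ⇒ log+=4
    H0 returns (0, (4))
    H1 returns [(0, (4))]
  branch[1] choose=5:
    tell(4) @ H0 ⇒ log+=4
    H0 returns (0, (4))
    H1 returns [(0, (4))]
= [(0, (4)), (0, (4))]

Answer: 2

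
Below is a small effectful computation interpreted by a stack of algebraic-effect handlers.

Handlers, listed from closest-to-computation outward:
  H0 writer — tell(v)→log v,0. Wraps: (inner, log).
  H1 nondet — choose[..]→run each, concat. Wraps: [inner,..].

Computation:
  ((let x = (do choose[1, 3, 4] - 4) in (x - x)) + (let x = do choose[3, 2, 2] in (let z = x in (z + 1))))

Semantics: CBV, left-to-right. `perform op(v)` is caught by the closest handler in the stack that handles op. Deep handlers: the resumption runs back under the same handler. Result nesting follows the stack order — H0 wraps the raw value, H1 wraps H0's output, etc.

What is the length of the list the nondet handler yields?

Step-by-step:
choose[1, 3, 4] @ H1
  branch[0] choose=1:
    choose[3, 2, 2] @ H1
      branch[0] choose=3:
        H0 returns (4, ())
        H1 returns [(4, ())]
      branch[1] choose=2:
        H0 returns (3, ())
        H1 returns [(3, ())]
      branch[2] choose=2:
        H0 returns (3, ())
        H1 returns [(3, ())]
  branch[1] choose=3:
    choose[3, 2, 2] @ H1
      branch[0] choose=3:
        H0 returns (4, ())
        H1 returns [(4, ())]
      branch[1] choose=2:
        H0 returns (3, ())
        H1 returns [(3, ())]
      branch[2] choose=2:
        H0 returns (3, ())
        H1 returns [(3, ())]
  branch[2] choose=4:
    choose[3, 2, 2] @ H1
      branch[0] choose=3:
        H0 returns (4, ())
        H1 returns [(4, ())]
      branch[1] choose=2:
        H0 returns (3, ())
        H1 returns [(3, ())]
      branch[2] choose=2:
        H0 returns (3, ())
        H1 returns [(3, ())]
= [(4, ()), (3, ()), (3, ()), (4, ()), (3, ()), (3, ()), (4, ()), (3, ()), (3, ())]

Answer: 9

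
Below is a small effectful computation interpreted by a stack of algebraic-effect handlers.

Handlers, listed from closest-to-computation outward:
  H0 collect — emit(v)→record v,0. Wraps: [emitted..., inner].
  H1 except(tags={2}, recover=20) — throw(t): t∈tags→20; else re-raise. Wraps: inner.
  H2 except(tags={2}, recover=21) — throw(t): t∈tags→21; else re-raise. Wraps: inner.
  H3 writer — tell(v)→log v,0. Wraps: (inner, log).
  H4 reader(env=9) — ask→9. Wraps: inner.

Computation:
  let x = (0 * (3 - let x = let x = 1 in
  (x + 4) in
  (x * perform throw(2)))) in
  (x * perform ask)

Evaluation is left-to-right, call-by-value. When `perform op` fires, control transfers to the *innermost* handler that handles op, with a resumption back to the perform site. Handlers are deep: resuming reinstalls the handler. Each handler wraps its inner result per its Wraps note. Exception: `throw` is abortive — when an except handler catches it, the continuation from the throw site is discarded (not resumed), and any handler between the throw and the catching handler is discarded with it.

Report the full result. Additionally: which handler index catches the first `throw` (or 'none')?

Answer: (20, ()) ; first throw caught by: H1

Working:
throw(2) @ H1 caught ⇒ 20
H2 returns 20
H3 returns (20, ())
H4 returns (20, ())
= (20, ())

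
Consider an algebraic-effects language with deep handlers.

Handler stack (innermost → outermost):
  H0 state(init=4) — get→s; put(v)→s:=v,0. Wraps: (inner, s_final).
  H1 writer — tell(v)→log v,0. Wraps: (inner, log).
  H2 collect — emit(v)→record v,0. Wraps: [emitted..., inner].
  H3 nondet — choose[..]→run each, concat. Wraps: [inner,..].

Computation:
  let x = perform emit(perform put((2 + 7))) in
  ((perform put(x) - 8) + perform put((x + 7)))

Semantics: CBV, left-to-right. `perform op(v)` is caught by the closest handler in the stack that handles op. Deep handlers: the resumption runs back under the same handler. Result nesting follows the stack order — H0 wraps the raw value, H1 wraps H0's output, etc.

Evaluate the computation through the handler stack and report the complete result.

Evaluation trace:
put(9) @ H0 ⇒ s:=9
emit(0) @ H2 ⇒ out+=0
put(0) @ H0 ⇒ s:=0
put(7) @ H0 ⇒ s:=7
H0 returns (-8, 7)
H1 returns ((-8, 7), ())
H2 returns [0, ((-8, 7), ())]
H3 returns [[0, ((-8, 7), ())]]
= [[0, ((-8, 7), ())]]

Answer: [[0, ((-8, 7), ())]]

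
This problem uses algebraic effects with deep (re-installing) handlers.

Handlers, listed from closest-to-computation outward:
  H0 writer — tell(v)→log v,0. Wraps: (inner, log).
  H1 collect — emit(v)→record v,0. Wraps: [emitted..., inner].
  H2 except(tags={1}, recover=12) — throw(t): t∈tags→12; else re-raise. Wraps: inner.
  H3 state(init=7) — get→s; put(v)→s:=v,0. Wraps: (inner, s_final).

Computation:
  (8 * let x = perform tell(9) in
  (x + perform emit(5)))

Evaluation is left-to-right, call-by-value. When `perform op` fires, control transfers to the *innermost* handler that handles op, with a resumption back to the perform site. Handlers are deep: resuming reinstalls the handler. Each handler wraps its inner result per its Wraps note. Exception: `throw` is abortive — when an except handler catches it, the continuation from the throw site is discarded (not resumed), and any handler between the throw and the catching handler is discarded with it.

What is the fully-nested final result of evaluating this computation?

Answer: ([5, (0, (9))], 7)

Evaluation trace:
tell(9) @ H0 ⇒ log+=9
emit(5) @ H1 ⇒ out+=5
H0 returns (0, (9))
H1 returns [5, (0, (9))]
H2 returns [5, (0, (9))]
H3 returns ([5, (0, (9))], 7)
= ([5, (0, (9))], 7)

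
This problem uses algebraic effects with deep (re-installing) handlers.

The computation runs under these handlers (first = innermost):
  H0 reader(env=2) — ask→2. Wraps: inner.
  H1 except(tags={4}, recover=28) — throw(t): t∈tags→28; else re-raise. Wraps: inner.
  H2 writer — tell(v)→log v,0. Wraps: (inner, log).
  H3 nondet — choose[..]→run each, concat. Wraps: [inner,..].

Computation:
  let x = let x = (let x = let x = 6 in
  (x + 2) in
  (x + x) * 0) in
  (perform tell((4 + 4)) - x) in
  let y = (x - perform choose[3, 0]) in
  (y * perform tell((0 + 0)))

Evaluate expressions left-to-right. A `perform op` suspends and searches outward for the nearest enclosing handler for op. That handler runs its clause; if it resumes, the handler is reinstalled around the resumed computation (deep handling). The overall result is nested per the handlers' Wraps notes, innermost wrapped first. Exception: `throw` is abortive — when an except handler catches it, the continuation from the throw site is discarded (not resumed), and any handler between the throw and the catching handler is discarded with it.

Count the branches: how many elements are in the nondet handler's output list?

Answer: 2

Evaluation trace:
tell(8) @ H2 ⇒ log+=8
choose[3, 0] @ H3
  branch[0] choose=3:
    tell(0) @ H2 ⇒ log+=0
    H0 returns 0
    H1 returns 0
    H2 returns (0, (8, 0))
    H3 returns [(0, (8, 0))]
  branch[1] choose=0:
    tell(0) @ H2 ⇒ log+=0
    H0 returns 0
    H1 returns 0
    H2 returns (0, (8, 0))
    H3 returns [(0, (8, 0))]
= [(0, (8, 0)), (0, (8, 0))]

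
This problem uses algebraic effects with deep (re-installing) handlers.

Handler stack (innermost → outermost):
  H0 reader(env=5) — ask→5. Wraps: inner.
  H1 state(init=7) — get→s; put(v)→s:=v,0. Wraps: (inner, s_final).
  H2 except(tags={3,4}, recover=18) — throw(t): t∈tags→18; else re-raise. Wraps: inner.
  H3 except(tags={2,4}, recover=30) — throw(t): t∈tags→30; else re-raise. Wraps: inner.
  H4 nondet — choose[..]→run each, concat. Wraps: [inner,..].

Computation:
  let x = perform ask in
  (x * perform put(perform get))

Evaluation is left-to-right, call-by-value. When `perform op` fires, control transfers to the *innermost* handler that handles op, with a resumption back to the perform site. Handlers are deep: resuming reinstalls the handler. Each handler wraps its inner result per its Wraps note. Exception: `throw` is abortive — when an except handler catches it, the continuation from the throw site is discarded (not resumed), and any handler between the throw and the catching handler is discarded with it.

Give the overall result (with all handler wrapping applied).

Answer: [(0, 7)]

Step-by-step:
ask @ H0 ⇒ 5
get @ H1 ⇒ 7
put(7) @ H1 ⇒ s:=7
H0 returns 0
H1 returns (0, 7)
H2 returns (0, 7)
H3 returns (0, 7)
H4 returns [(0, 7)]
= [(0, 7)]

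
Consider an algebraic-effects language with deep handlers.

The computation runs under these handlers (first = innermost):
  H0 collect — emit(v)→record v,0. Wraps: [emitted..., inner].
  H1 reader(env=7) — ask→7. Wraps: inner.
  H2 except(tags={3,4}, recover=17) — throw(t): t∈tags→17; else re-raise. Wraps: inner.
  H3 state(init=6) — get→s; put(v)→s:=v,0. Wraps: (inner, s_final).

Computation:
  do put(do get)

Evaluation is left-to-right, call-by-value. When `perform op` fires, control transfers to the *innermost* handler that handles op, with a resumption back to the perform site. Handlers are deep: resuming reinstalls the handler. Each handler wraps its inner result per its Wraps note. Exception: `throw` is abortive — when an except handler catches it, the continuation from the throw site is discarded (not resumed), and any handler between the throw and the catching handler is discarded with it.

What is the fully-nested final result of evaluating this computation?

Working:
get @ H3 ⇒ 6
put(6) @ H3 ⇒ s:=6
H0 returns [0]
H1 returns [0]
H2 returns [0]
H3 returns ([0], 6)
= ([0], 6)

Answer: ([0], 6)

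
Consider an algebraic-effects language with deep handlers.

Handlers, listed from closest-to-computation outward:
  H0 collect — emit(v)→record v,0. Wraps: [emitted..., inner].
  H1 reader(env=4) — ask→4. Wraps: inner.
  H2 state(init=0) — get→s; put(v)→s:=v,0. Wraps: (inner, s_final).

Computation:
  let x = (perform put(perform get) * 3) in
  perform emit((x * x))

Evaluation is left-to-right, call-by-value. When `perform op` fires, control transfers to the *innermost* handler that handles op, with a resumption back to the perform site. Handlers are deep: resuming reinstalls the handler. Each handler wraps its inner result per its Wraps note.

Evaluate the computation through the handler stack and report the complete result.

Evaluation trace:
get @ H2 ⇒ 0
put(0) @ H2 ⇒ s:=0
emit(0) @ H0 ⇒ out+=0
H0 returns [0, 0]
H1 returns [0, 0]
H2 returns ([0, 0], 0)
= ([0, 0], 0)

Answer: ([0, 0], 0)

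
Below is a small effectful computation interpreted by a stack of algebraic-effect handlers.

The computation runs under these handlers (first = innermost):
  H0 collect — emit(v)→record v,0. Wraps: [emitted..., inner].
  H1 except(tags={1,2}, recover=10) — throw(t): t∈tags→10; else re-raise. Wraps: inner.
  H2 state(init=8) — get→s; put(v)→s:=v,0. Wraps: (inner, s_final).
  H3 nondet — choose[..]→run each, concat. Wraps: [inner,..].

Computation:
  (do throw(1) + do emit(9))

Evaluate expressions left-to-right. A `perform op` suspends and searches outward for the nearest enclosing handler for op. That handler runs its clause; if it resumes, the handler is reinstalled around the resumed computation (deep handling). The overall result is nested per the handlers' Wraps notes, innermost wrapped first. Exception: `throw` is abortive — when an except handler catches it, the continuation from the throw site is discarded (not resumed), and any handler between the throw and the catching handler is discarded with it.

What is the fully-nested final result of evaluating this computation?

Step-by-step:
throw(1) @ H1 caught ⇒ 10
H2 returns (10, 8)
H3 returns [(10, 8)]
= [(10, 8)]

Answer: [(10, 8)]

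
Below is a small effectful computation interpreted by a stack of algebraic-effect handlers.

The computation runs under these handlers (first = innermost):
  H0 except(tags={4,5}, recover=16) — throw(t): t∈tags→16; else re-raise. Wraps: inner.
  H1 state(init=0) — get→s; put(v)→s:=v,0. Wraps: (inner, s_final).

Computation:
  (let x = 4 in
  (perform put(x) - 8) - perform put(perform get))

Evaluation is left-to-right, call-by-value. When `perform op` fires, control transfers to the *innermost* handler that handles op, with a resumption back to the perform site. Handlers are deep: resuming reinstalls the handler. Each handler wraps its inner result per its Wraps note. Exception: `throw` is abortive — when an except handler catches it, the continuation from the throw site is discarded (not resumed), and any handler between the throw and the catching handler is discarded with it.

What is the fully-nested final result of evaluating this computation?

Answer: (-8, 4)

Evaluation trace:
put(4) @ H1 ⇒ s:=4
get @ H1 ⇒ 4
put(4) @ H1 ⇒ s:=4
H0 returns -8
H1 returns (-8, 4)
= (-8, 4)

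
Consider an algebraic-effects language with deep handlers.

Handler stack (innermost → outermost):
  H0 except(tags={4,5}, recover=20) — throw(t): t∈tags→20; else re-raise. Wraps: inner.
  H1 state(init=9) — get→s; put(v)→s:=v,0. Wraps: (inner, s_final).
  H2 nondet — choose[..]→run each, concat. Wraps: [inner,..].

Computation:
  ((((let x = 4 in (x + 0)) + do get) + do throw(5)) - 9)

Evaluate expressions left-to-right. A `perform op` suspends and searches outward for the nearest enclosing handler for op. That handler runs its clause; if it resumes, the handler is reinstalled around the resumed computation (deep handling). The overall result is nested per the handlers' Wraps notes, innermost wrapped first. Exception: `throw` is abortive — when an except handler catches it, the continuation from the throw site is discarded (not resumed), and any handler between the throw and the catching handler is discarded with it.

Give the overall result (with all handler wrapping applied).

Evaluation trace:
get @ H1 ⇒ 9
throw(5) @ H0 caught ⇒ 20
H1 returns (20, 9)
H2 returns [(20, 9)]
= [(20, 9)]

Answer: [(20, 9)]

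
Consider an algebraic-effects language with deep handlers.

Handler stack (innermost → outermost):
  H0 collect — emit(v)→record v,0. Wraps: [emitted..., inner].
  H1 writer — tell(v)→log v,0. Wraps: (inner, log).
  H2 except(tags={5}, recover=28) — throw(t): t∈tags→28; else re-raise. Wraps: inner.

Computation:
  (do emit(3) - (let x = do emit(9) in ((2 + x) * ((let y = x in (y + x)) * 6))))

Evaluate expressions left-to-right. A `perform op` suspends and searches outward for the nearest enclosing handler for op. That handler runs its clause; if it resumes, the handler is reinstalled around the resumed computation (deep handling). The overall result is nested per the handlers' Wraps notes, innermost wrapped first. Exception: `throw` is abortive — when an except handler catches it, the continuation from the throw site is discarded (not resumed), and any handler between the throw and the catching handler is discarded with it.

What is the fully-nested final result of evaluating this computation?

Step-by-step:
emit(3) @ H0 ⇒ out+=3
emit(9) @ H0 ⇒ out+=9
H0 returns [3, 9, 0]
H1 returns ([3, 9, 0], ())
H2 returns ([3, 9, 0], ())
= ([3, 9, 0], ())

Answer: ([3, 9, 0], ())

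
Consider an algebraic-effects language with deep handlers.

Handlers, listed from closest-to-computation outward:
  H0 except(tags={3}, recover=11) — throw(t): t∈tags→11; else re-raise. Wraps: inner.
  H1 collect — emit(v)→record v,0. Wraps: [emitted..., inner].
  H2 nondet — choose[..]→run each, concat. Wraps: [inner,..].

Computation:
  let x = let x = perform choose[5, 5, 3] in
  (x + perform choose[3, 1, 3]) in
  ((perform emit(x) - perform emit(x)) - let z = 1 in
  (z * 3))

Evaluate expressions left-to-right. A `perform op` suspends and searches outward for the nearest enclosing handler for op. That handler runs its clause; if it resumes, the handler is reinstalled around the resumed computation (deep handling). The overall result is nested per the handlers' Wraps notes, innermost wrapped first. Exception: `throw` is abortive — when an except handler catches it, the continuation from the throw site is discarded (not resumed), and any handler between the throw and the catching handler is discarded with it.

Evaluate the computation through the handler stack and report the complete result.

Answer: [[8, 8, -3], [6, 6, -3], [8, 8, -3], [8, 8, -3], [6, 6, -3], [8, 8, -3], [6, 6, -3], [4, 4, -3], [6, 6, -3]]

Step-by-step:
choose[5, 5, 3] @ H2
  branch[0] choose=5:
    choose[3, 1, 3] @ H2
      branch[0] choose=3:
        emit(8) @ H1 ⇒ out+=8
        emit(8) @ H1 ⇒ out+=8
        H0 returns -3
        H1 returns [8, 8, -3]
        H2 returns [[8, 8, -3]]
      branch[1] choose=1:
        emit(6) @ H1 ⇒ out+=6
        emit(6) @ H1 ⇒ out+=6
        H0 returns -3
        H1 returns [6, 6, -3]
        H2 returns [[6, 6, -3]]
      branch[2] choose=3:
        emit(8) @ H1 ⇒ out+=8
        emit(8) @ H1 ⇒ out+=8
        H0 returns -3
        H1 returns [8, 8, -3]
        H2 returns [[8, 8, -3]]
  branch[1] choose=5:
    choose[3, 1, 3] @ H2
      branch[0] choose=3:
        emit(8) @ H1 ⇒ out+=8
        emit(8) @ H1 ⇒ out+=8
        H0 returns -3
        H1 returns [8, 8, -3]
        H2 returns [[8, 8, -3]]
      branch[1] choose=1:
        emit(6) @ H1 ⇒ out+=6
        emit(6) @ H1 ⇒ out+=6
        H0 returns -3
        H1 returns [6, 6, -3]
        H2 returns [[6, 6, -3]]
      branch[2] choose=3:
        emit(8) @ H1 ⇒ out+=8
        emit(8) @ H1 ⇒ out+=8
        H0 returns -3
        H1 returns [8, 8, -3]
        H2 returns [[8, 8, -3]]
  branch[2] choose=3:
    choose[3, 1, 3] @ H2
      branch[0] choose=3:
        emit(6) @ H1 ⇒ out+=6
        emit(6) @ H1 ⇒ out+=6
        H0 returns -3
        H1 returns [6, 6, -3]
        H2 returns [[6, 6, -3]]
      branch[1] choose=1:
        emit(4) @ H1 ⇒ out+=4
        emit(4) @ H1 ⇒ out+=4
        H0 returns -3
        H1 returns [4, 4, -3]
        H2 returns [[4, 4, -3]]
      branch[2] choose=3:
        emit(6) @ H1 ⇒ out+=6
        emit(6) @ H1 ⇒ out+=6
        H0 returns -3
        H1 returns [6, 6, -3]
        H2 returns [[6, 6, -3]]
= [[8, 8, -3], [6, 6, -3], [8, 8, -3], [8, 8, -3], [6, 6, -3], [8, 8, -3], [6, 6, -3], [4, 4, -3], [6, 6, -3]]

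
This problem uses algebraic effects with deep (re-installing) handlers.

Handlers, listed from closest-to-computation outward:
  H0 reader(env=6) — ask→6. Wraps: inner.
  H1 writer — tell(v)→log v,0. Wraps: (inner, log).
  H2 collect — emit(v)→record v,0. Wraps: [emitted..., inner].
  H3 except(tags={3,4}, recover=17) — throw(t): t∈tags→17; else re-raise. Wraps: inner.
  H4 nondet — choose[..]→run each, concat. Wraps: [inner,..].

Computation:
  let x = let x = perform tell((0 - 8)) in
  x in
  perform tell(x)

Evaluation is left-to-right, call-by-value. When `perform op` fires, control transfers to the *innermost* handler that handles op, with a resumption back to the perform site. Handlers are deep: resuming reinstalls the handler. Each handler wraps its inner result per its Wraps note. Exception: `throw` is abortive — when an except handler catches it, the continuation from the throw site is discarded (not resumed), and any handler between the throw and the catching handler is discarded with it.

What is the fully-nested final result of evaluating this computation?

Answer: [[(0, (-8, 0))]]

Working:
tell(-8) @ H1 ⇒ log+=-8
tell(0) @ H1 ⇒ log+=0
H0 returns 0
H1 returns (0, (-8, 0))
H2 returns [(0, (-8, 0))]
H3 returns [(0, (-8, 0))]
H4 returns [[(0, (-8, 0))]]
= [[(0, (-8, 0))]]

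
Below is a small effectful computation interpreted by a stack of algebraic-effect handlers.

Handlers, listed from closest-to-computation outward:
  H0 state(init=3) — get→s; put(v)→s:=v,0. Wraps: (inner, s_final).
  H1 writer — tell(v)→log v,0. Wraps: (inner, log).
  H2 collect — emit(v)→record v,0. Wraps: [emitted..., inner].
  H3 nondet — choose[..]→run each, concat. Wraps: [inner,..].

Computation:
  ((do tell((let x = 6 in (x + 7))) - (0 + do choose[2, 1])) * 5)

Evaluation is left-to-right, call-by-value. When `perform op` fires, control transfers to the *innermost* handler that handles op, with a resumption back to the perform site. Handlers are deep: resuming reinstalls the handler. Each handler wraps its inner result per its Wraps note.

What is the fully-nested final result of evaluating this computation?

Evaluation trace:
tell(13) @ H1 ⇒ log+=13
choose[2, 1] @ H3
  branch[0] choose=2:
    H0 returns (-10, 3)
    H1 returns ((-10, 3), (13))
    H2 returns [((-10, 3), (13))]
    H3 returns [[((-10, 3), (13))]]
  branch[1] choose=1:
    H0 returns (-5, 3)
    H1 returns ((-5, 3), (13))
    H2 returns [((-5, 3), (13))]
    H3 returns [[((-5, 3), (13))]]
= [[((-10, 3), (13))], [((-5, 3), (13))]]

Answer: [[((-10, 3), (13))], [((-5, 3), (13))]]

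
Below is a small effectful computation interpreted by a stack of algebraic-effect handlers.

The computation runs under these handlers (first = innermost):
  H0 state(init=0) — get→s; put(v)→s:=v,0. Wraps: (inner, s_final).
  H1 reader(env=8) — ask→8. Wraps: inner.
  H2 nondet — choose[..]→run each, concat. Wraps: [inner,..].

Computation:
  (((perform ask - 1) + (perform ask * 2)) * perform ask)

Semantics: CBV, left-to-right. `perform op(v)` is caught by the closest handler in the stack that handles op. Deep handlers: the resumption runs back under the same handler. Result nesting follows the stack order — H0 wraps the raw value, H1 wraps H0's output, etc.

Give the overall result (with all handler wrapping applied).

Step-by-step:
ask @ H1 ⇒ 8
ask @ H1 ⇒ 8
ask @ H1 ⇒ 8
H0 returns (184, 0)
H1 returns (184, 0)
H2 returns [(184, 0)]
= [(184, 0)]

Answer: [(184, 0)]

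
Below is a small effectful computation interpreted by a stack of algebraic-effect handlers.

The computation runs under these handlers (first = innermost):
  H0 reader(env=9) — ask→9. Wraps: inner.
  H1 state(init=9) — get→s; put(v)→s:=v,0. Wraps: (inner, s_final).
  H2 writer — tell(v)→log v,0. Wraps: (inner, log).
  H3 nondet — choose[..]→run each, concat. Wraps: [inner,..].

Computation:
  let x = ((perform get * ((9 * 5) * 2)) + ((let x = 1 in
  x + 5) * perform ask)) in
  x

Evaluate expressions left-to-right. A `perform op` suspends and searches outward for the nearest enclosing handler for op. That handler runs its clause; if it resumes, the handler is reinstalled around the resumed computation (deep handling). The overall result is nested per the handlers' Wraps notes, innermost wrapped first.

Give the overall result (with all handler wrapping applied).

Answer: [((864, 9), ())]

Working:
get @ H1 ⇒ 9
ask @ H0 ⇒ 9
H0 returns 864
H1 returns (864, 9)
H2 returns ((864, 9), ())
H3 returns [((864, 9), ())]
= [((864, 9), ())]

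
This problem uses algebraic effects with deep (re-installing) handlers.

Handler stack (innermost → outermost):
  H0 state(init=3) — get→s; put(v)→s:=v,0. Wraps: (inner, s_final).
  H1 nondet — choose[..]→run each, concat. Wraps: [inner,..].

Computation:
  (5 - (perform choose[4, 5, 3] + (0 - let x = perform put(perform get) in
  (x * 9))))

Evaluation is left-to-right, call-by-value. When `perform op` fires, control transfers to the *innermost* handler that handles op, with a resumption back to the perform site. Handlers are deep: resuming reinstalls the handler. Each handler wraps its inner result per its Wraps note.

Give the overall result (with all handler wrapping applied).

Answer: [(1, 3), (0, 3), (2, 3)]

Evaluation trace:
choose[4, 5, 3] @ H1
  branch[0] choose=4:
    get @ H0 ⇒ 3
    put(3) @ H0 ⇒ s:=3
    H0 returns (1, 3)
    H1 returns [(1, 3)]
  branch[1] choose=5:
    get @ H0 ⇒ 3
    put(3) @ H0 ⇒ s:=3
    H0 returns (0, 3)
    H1 returns [(0, 3)]
  branch[2] choose=3:
    get @ H0 ⇒ 3
    put(3) @ H0 ⇒ s:=3
    H0 returns (2, 3)
    H1 returns [(2, 3)]
= [(1, 3), (0, 3), (2, 3)]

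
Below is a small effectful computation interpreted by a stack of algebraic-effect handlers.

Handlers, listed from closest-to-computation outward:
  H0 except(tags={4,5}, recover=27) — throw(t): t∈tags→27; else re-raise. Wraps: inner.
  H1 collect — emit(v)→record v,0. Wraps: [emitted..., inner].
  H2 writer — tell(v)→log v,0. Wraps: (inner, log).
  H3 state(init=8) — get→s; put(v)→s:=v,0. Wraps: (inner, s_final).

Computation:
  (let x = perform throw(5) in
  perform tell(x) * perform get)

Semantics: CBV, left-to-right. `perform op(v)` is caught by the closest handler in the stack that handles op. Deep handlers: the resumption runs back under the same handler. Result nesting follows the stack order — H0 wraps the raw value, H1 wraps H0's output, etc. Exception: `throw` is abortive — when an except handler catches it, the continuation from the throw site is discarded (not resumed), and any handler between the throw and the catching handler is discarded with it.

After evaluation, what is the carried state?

Step-by-step:
throw(5) @ H0 caught ⇒ 27
H1 returns [27]
H2 returns ([27], ())
H3 returns (([27], ()), 8)
= (([27], ()), 8)

Answer: 8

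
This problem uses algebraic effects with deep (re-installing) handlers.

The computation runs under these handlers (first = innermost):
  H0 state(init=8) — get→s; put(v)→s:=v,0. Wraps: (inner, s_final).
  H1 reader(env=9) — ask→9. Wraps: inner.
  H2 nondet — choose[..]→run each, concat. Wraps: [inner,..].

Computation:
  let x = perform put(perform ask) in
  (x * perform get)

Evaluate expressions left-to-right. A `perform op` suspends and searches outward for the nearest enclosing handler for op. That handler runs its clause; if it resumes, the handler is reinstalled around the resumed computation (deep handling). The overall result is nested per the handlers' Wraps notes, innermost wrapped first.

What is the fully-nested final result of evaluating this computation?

Answer: [(0, 9)]

Evaluation trace:
ask @ H1 ⇒ 9
put(9) @ H0 ⇒ s:=9
get @ H0 ⇒ 9
H0 returns (0, 9)
H1 returns (0, 9)
H2 returns [(0, 9)]
= [(0, 9)]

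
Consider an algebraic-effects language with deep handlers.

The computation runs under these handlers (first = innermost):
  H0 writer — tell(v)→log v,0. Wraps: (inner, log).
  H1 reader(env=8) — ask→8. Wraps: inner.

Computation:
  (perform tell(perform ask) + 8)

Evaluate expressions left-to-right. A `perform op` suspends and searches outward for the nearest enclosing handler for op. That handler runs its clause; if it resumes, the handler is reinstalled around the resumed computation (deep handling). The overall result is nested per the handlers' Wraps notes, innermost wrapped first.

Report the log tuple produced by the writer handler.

Evaluation trace:
ask @ H1 ⇒ 8
tell(8) @ H0 ⇒ log+=8
H0 returns (8, (8))
H1 returns (8, (8))
= (8, (8))

Answer: (8)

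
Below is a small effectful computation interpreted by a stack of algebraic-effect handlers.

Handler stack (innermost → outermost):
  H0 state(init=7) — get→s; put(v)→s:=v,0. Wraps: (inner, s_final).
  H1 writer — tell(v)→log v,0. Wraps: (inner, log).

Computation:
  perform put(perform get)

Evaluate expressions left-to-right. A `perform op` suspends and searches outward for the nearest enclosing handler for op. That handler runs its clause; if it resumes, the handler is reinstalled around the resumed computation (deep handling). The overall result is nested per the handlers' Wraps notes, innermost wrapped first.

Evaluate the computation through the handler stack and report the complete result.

Working:
get @ H0 ⇒ 7
put(7) @ H0 ⇒ s:=7
H0 returns (0, 7)
H1 returns ((0, 7), ())
= ((0, 7), ())

Answer: ((0, 7), ())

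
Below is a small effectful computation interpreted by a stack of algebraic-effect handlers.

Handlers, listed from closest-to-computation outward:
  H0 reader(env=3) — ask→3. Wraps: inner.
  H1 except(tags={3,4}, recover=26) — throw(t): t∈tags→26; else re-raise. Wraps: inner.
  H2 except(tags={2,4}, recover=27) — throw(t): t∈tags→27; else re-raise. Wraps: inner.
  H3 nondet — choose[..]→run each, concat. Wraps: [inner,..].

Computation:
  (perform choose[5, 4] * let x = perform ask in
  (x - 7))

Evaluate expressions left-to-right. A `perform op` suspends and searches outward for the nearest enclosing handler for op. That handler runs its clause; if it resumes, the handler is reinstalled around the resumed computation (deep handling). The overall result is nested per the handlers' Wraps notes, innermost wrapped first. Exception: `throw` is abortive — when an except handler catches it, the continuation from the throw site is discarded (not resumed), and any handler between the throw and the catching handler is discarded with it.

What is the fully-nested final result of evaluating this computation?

Working:
choose[5, 4] @ H3
  branch[0] choose=5:
    ask @ H0 ⇒ 3
    H0 returns -20
    H1 returns -20
    H2 returns -20
    H3 returns [-20]
  branch[1] choose=4:
    ask @ H0 ⇒ 3
    H0 returns -16
    H1 returns -16
    H2 returns -16
    H3 returns [-16]
= [-20, -16]

Answer: [-20, -16]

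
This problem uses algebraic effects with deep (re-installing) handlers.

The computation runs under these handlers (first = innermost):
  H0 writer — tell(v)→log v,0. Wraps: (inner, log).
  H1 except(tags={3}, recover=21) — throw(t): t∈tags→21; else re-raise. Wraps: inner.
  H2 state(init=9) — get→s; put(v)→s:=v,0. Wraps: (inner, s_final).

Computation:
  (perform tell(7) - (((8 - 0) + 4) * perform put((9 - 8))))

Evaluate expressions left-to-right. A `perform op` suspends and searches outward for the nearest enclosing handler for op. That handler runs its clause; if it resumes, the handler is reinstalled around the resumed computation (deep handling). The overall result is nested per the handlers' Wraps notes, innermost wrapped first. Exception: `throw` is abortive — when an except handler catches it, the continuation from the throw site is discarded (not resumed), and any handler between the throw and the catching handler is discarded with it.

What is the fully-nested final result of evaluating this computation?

Step-by-step:
tell(7) @ H0 ⇒ log+=7
put(1) @ H2 ⇒ s:=1
H0 returns (0, (7))
H1 returns (0, (7))
H2 returns ((0, (7)), 1)
= ((0, (7)), 1)

Answer: ((0, (7)), 1)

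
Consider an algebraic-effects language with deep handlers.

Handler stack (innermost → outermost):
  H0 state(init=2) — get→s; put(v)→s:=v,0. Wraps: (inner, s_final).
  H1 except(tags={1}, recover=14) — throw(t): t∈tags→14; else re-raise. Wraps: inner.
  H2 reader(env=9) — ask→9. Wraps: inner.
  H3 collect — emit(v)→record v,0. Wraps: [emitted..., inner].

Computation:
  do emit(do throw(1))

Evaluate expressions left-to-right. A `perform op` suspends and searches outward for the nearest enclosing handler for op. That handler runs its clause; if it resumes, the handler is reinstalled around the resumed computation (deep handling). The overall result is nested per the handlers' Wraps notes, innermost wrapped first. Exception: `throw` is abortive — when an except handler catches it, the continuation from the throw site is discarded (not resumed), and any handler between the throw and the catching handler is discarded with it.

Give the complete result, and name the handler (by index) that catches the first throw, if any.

Working:
throw(1) @ H1 caught ⇒ 14
H2 returns 14
H3 returns [14]
= [14]

Answer: [14] ; first throw caught by: H1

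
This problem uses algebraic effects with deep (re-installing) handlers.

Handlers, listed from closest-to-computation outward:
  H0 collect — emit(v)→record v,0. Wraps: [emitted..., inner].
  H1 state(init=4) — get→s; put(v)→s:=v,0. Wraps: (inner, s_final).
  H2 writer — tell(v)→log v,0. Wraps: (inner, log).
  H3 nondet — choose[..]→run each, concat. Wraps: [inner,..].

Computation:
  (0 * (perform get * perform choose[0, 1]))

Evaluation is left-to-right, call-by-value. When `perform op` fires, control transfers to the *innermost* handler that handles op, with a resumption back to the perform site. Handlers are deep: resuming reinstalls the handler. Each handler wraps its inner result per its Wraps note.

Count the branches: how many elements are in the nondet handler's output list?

Answer: 2

Step-by-step:
get @ H1 ⇒ 4
choose[0, 1] @ H3
  branch[0] choose=0:
    H0 returns [0]
    H1 returns ([0], 4)
    H2 returns (([0], 4), ())
    H3 returns [(([0], 4), ())]
  branch[1] choose=1:
    H0 returns [0]
    H1 returns ([0], 4)
    H2 returns (([0], 4), ())
    H3 returns [(([0], 4), ())]
= [(([0], 4), ()), (([0], 4), ())]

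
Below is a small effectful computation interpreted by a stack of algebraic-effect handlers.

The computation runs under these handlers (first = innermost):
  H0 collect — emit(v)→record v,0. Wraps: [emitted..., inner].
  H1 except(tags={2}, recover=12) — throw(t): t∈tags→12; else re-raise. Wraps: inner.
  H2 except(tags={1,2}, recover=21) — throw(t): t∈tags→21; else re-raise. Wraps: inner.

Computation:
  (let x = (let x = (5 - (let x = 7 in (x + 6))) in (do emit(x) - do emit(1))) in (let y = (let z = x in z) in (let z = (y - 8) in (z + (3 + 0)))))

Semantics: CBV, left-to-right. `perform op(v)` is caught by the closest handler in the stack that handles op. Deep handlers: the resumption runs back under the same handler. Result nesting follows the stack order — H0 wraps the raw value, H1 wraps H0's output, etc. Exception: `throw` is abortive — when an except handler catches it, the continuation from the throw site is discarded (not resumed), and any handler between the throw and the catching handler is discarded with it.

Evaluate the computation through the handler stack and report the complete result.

Working:
emit(-8) @ H0 ⇒ out+=-8
emit(1) @ H0 ⇒ out+=1
H0 returns [-8, 1, -5]
H1 returns [-8, 1, -5]
H2 returns [-8, 1, -5]
= [-8, 1, -5]

Answer: [-8, 1, -5]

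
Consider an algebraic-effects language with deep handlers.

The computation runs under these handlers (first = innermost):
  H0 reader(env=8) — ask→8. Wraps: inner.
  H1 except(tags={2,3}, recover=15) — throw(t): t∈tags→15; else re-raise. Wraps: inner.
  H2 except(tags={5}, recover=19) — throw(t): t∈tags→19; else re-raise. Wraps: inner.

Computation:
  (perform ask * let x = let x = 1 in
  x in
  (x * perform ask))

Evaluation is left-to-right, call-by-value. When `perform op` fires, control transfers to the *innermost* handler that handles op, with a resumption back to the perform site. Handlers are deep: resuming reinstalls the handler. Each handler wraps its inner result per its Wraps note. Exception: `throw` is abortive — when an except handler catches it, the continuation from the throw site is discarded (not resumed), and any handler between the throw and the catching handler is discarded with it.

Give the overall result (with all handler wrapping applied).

Step-by-step:
ask @ H0 ⇒ 8
ask @ H0 ⇒ 8
H0 returns 64
H1 returns 64
H2 returns 64
= 64

Answer: 64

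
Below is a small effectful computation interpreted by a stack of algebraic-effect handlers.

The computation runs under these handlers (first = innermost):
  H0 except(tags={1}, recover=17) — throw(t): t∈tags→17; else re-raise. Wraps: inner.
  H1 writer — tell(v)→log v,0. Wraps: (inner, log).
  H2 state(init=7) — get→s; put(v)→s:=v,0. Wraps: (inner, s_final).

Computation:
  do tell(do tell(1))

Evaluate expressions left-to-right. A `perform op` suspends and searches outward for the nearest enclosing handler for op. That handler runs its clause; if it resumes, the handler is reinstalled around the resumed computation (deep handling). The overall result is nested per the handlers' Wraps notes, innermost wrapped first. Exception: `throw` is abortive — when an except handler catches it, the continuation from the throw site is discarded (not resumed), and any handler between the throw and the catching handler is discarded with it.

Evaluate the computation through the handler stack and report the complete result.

Working:
tell(1) @ H1 ⇒ log+=1
tell(0) @ H1 ⇒ log+=0
H0 returns 0
H1 returns (0, (1, 0))
H2 returns ((0, (1, 0)), 7)
= ((0, (1, 0)), 7)

Answer: ((0, (1, 0)), 7)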